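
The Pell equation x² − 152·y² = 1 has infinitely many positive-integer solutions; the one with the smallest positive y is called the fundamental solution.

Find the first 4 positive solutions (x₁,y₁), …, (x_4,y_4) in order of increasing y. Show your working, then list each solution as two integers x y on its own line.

[12; 3,24] for √152; ℓ=2 ⇒ convergent index 1
a_0=12:  p_0=12·1+0=12,  q_0=12·0+1=1
a_1=3:  p_1=3·12+1=37,  q_1=3·1+0=3
fundamental: x₁=37, y₁=3  (since 1369 − 152·9 = 1)
k=2:  x_2 = 37·37+152·3·3 = 2737,  y_2 = 37·3+3·37 = 222
k=3:  x_3 = 37·2737+152·3·222 = 202501,  y_3 = 37·222+3·2737 = 16425
k=4:  x_4 = 37·202501+152·3·16425 = 14982337,  y_4 = 37·16425+3·202501 = 1215228

37 3
2737 222
202501 16425
14982337 1215228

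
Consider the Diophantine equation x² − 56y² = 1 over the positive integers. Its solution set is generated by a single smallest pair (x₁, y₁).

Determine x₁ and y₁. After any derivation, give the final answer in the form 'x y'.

[7; 2,14] for √56; ℓ=2 ⇒ convergent index 1
step 0: (7, 1)  from 7·(1,0) + (0,1)
step 1: (15, 2)  from 2·(7,1) + (1,0)
fundamental: x₁=15, y₁=2  (since 225 − 56·4 = 1)

15 2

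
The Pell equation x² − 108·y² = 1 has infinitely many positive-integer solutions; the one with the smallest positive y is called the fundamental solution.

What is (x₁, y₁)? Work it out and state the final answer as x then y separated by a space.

1351 130

√108 → a₀=10, period (2,1,1,4,1,1,2,20); ℓ=8 even so k=7
k=0  a_k=10  p_k/q_k = 10/1
…
k=2  a_k=1  p_k/q_k = 31/3
k=3  a_k=1  p_k/q_k = 52/5
k=4  a_k=4  p_k/q_k = 239/23
k=5  a_k=1  p_k/q_k = 291/28
k=6  a_k=1  p_k/q_k = 530/51
k=7  a_k=2  p_k/q_k = 1351/130
→ (1351, 130).  Check: 1351²=1825201, 108·130²=1825200, difference 1.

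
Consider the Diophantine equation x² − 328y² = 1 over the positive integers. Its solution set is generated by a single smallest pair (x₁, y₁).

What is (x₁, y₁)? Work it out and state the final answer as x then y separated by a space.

163 9

[18; 9,36] for √328; ℓ=2 ⇒ convergent index 1
k=0  a_k=18  p_k/q_k = 18/1
k=1  a_k=9  p_k/q_k = 163/9
→ (163, 9).  Check: 163²=26569, 328·9²=26568, difference 1.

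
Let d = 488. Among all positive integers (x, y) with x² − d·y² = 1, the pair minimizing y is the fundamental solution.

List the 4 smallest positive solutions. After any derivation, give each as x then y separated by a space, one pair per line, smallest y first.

243 11
118097 5346
57394899 2598145
27893802817 1262693124

√488 → a₀=22, period (11,44); ℓ=2 even so k=1
i=0: a=22 ⇒ p=22, q=1
i=1: a=11 ⇒ p=243, q=11
→ (243, 11).  Check: 243²=59049, 488·11²=59048, difference 1.
n=2: (243,11)∘(243,11) = (243·243+488·11·11, 243·11+11·243) = (118097,5346)
n=3: (118097,5346)∘(243,11) = (243·118097+488·11·5346, 243·5346+11·118097) = (57394899,2598145)
n=4: (57394899,2598145)∘(243,11) = (243·57394899+488·11·2598145, 243·2598145+11·57394899) = (27893802817,1262693124)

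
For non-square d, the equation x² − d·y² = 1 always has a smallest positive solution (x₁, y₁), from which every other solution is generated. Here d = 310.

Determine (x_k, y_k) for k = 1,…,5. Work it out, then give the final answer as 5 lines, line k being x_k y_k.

d=310: √d = [17; 1,1,1,1,5,…,1,1,34] (ℓ=16, even), read p_15/q_15
a_0=17:  p_0=17·1+0=17,  q_0=17·0+1=1
a_1=1:  p_1=1·17+1=18,  q_1=1·1+0=1
…
a_3=1:  p_3=1·35+18=53,  q_3=1·2+1=3
a_4=1:  p_4=1·53+35=88,  q_4=1·3+2=5
a_5=5:  p_5=5·88+53=493,  q_5=5·5+3=28
…
a_11=5:  p_11=5·28928+7747=152387,  q_11=5·1643+440=8655
…
a_14=1:  p_14=1·333702+181315=515017,  q_14=1·18953+10298=29251
a_15=1:  p_15=1·515017+333702=848719,  q_15=1·29251+18953=48204
fundamental: x₁=848719, y₁=48204  (since 720323940961 − 310·2323625616 = 1)
n=2: (848719,48204)∘(848719,48204) = (848719·848719+310·48204·48204, 848719·48204+48204·848719) = (1440647881921,81823301352)
n=3: (1440647881921,81823301352)∘(848719,48204) = (848719·1440647881921+310·48204·81823301352, 848719·81823301352+48204·1440647881921) = (2445410459391369679,138889981000287972)
n=4: (2445410459391369679,138889981000287972)∘(848719,48204) = (848719·2445410459391369679+310·48204·138889981000287972, 848719·138889981000287972+48204·2445410459391369679) = (4150932639366927117300481,235757131569084991314384)
n=5: (4150932639366927117300481,235757131569084991314384)∘(848719,48204) = (848719·4150932639366927117300481+310·48204·235757131569084991314384, 848719·235757131569084991314384+48204·4150932639366927117300481) = (7045950797499272621676902497999,400183113896225599505705060220)

848719 48204
1440647881921 81823301352
2445410459391369679 138889981000287972
4150932639366927117300481 235757131569084991314384
7045950797499272621676902497999 400183113896225599505705060220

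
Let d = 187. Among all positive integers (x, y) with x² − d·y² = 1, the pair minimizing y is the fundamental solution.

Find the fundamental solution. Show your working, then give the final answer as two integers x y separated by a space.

[13; 1,2,13,2,1,26] for √187; ℓ=6 ⇒ convergent index 5
step 0: (13, 1)  from 13·(1,0) + (0,1)
step 1: (14, 1)  from 1·(13,1) + (1,0)
step 2: (41, 3)  from 2·(14,1) + (13,1)
…
step 4: (1135, 83)  from 2·(547,40) + (41,3)
step 5: (1682, 123)  from 1·(1135,83) + (547,40)
→ (1682, 123).  Check: 1682²=2829124, 187·123²=2829123, difference 1.

1682 123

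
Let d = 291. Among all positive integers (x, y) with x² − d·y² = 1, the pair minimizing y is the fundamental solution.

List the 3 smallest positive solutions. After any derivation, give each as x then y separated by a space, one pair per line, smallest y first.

[17; 17,34] for √291; ℓ=2 ⇒ convergent index 1
a_0=17:  p_0=17·1+0=17,  q_0=17·0+1=1
a_1=17:  p_1=17·17+1=290,  q_1=17·1+0=17
(x₁, y₁) = (290, 17);  290² − 291·17² = 1 ✓
k=2:  x_2 = 290·290+291·17·17 = 168199,  y_2 = 290·17+17·290 = 9860
k=3:  x_3 = 290·168199+291·17·9860 = 97555130,  y_3 = 290·9860+17·168199 = 5718783

290 17
168199 9860
97555130 5718783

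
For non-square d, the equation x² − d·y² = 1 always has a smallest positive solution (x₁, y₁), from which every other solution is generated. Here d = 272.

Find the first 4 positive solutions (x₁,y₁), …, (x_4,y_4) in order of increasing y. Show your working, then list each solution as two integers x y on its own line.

d=272: √d = [16; 2,32] (ℓ=2, even), read p_1/q_1
step 0: (16, 1)  from 16·(1,0) + (0,1)
step 1: (33, 2)  from 2·(16,1) + (1,0)
fundamental: x₁=33, y₁=2  (since 1089 − 272·4 = 1)
(33+2√272)^2 = 2177 + 132√272
(33+2√272)^3 = 143649 + 8710√272
(33+2√272)^4 = 9478657 + 574728√272

33 2
2177 132
143649 8710
9478657 574728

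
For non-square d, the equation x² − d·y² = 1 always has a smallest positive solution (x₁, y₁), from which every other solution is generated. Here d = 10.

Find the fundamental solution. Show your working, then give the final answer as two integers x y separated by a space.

√10 = [3; 6, …], period ℓ=1 (odd) → k=1
a_0=3:  p_0=3·1+0=3,  q_0=3·0+1=1
a_1=6:  p_1=6·3+1=19,  q_1=6·1+0=6
→ (19, 6).  Check: 19²=361, 10·6²=360, difference 1.

19 6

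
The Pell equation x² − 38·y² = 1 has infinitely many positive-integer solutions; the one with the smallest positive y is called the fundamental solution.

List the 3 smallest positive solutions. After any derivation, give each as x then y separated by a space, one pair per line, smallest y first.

37 6
2737 444
202501 32850

[6; 6,12] for √38; ℓ=2 ⇒ convergent index 1
step 0: (6, 1)  from 6·(1,0) + (0,1)
step 1: (37, 6)  from 6·(6,1) + (1,0)
(x₁, y₁) = (37, 6);  37² − 38·6² = 1 ✓
(x_2, y_2) = (37·37 + 38·6·6, 37·6 + 6·37) = (2737, 444)
(x_3, y_3) = (37·2737 + 38·6·444, 37·444 + 6·2737) = (202501, 32850)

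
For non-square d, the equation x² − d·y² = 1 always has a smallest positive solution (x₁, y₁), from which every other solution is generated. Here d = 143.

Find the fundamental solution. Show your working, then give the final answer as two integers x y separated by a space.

12 1

d=143: √d = [11; 1,22] (ℓ=2, even), read p_1/q_1
a_0=11:  p_0=11·1+0=11,  q_0=11·0+1=1
a_1=1:  p_1=1·11+1=12,  q_1=1·1+0=1
→ (12, 1).  Check: 12²=144, 143·1²=143, difference 1.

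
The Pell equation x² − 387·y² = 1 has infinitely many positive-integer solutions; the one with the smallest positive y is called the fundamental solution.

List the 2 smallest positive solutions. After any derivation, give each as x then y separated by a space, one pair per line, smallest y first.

d=387: √d = [19; 1,2,19,2,1,38] (ℓ=6, even), read p_5/q_5
step 0: (19, 1)  from 19·(1,0) + (0,1)
…
step 4: (2341, 119)  from 2·(1141,58) + (59,3)
step 5: (3482, 177)  from 1·(2341,119) + (1141,58)
(x₁, y₁) = (3482, 177);  3482² − 387·177² = 1 ✓
(x_2, y_2) = (3482·3482 + 387·177·177, 3482·177 + 177·3482) = (24248647, 1232628)

3482 177
24248647 1232628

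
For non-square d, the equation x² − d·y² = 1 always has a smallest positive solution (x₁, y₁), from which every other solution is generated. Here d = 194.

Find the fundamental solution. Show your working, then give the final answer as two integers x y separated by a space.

195 14

d=194: √d = [13; 1,12,1,26] (ℓ=4, even), read p_3/q_3
k=0  a_k=13  p_k/q_k = 13/1
…
k=2  a_k=12  p_k/q_k = 181/13
k=3  a_k=1  p_k/q_k = 195/14
→ (195, 14).  Check: 195²=38025, 194·14²=38024, difference 1.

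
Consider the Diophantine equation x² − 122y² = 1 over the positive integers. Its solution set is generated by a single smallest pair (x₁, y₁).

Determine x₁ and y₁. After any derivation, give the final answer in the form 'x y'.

243 22

√122 → a₀=11, period (22); ℓ=1 odd so k=1
step 0: (11, 1)  from 11·(1,0) + (0,1)
step 1: (243, 22)  from 22·(11,1) + (1,0)
fundamental: x₁=243, y₁=22  (since 59049 − 122·484 = 1)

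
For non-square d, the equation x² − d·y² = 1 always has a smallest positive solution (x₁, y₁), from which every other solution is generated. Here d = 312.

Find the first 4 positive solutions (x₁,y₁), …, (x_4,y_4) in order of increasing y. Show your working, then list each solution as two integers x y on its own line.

53 3
5617 318
595349 33705
63101377 3572412

√312 → a₀=17, period (1,1,1,34); ℓ=4 even so k=3
step 0: (17, 1)  from 17·(1,0) + (0,1)
step 1: (18, 1)  from 1·(17,1) + (1,0)
step 2: (35, 2)  from 1·(18,1) + (17,1)
step 3: (53, 3)  from 1·(35,2) + (18,1)
→ (53, 3).  Check: 53²=2809, 312·3²=2808, difference 1.
(53+3√312)^2 = 5617 + 318√312
(53+3√312)^3 = 595349 + 33705√312
(53+3√312)^4 = 63101377 + 3572412√312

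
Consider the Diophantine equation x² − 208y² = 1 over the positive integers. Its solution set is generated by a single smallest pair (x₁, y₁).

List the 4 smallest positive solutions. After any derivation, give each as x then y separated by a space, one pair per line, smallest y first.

[14; 2,2,1,2,2,28] for √208; ℓ=6 ⇒ convergent index 5
i=0: a=14 ⇒ p=14, q=1
i=1: a=2 ⇒ p=29, q=2
i=2: a=2 ⇒ p=72, q=5
…
i=4: a=2 ⇒ p=274, q=19
i=5: a=2 ⇒ p=649, q=45
(x₁, y₁) = (649, 45);  649² − 208·45² = 1 ✓
(x_2, y_2) = (649·649 + 208·45·45, 649·45 + 45·649) = (842401, 58410)
(x_3, y_3) = (649·842401 + 208·45·58410, 649·58410 + 45·842401) = (1093435849, 75816135)
(x_4, y_4) = (649·1093435849 + 208·45·75816135, 649·75816135 + 45·1093435849) = (1419278889601, 98409284820)

649 45
842401 58410
1093435849 75816135
1419278889601 98409284820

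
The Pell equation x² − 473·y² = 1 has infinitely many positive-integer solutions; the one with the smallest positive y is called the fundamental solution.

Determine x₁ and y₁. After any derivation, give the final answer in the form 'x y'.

87 4

[21; 1,2,1,42] for √473; ℓ=4 ⇒ convergent index 3
a_0=21:  p_0=21·1+0=21,  q_0=21·0+1=1
…
a_2=2:  p_2=2·22+21=65,  q_2=2·1+1=3
a_3=1:  p_3=1·65+22=87,  q_3=1·3+1=4
fundamental: x₁=87, y₁=4  (since 7569 − 473·16 = 1)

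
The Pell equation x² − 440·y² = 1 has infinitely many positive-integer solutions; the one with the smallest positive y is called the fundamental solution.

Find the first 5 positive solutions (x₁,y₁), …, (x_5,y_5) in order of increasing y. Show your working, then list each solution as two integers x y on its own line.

[20; 1,40] for √440; ℓ=2 ⇒ convergent index 1
a_0=20:  p_0=20·1+0=20,  q_0=20·0+1=1
a_1=1:  p_1=1·20+1=21,  q_1=1·1+0=1
(x₁, y₁) = (21, 1);  21² − 440·1² = 1 ✓
k=2:  x_2 = 21·21+440·1·1 = 881,  y_2 = 21·1+1·21 = 42
k=3:  x_3 = 21·881+440·1·42 = 36981,  y_3 = 21·42+1·881 = 1763
k=4:  x_4 = 21·36981+440·1·1763 = 1552321,  y_4 = 21·1763+1·36981 = 74004
k=5:  x_5 = 21·1552321+440·1·74004 = 65160501,  y_5 = 21·74004+1·1552321 = 3106405

21 1
881 42
36981 1763
1552321 74004
65160501 3106405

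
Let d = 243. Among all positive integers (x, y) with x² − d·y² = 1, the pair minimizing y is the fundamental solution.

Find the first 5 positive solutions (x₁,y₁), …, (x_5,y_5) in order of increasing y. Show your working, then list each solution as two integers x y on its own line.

√243 = [15; 1,1,2,3,15,3,2,1,1,30, …], period ℓ=10 (even) → k=9
i=0: a=15 ⇒ p=15, q=1
…
i=8: a=1 ⇒ p=41325, q=2651
i=9: a=1 ⇒ p=70226, q=4505
fundamental: x₁=70226, y₁=4505  (since 4931691076 − 243·20295025 = 1)
(x_2, y_2) = (70226·70226 + 243·4505·4505, 70226·4505 + 4505·70226) = (9863382151, 632736260)
(x_3, y_3) = (70226·9863382151 + 243·4505·632736260, 70226·632736260 + 4505·9863382151) = (1385331749802026, 88869073185015)
(x_4, y_4) = (70226·1385331749802026 + 243·4505·88869073185015, 70226·88869073185015 + 4505·1385331749802026) = (194572614913330773601, 12481839066348990520)
(x_5, y_5) = (70226·194572614913330773601 + 243·4505·12481839066348990520, 70226·12481839066348990520 + 4505·194572614913330773601) = (27328112908421802064005626, 1753099260457979343330025)

70226 4505
9863382151 632736260
1385331749802026 88869073185015
194572614913330773601 12481839066348990520
27328112908421802064005626 1753099260457979343330025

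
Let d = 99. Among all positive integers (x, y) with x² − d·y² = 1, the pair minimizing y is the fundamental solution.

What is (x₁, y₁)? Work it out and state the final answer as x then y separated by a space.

10 1

√99 = [9; 1,18, …], period ℓ=2 (even) → k=1
a_0=9:  p_0=9·1+0=9,  q_0=9·0+1=1
a_1=1:  p_1=1·9+1=10,  q_1=1·1+0=1
(x₁, y₁) = (10, 1);  10² − 99·1² = 1 ✓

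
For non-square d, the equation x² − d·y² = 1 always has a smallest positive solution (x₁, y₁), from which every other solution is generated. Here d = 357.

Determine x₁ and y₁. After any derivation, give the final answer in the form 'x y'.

3401 180

d=357: √d = [18; 1,8,2,8,1,36] (ℓ=6, even), read p_5/q_5
step 0: (18, 1)  from 18·(1,0) + (0,1)
step 1: (19, 1)  from 1·(18,1) + (1,0)
step 2: (170, 9)  from 8·(19,1) + (18,1)
…
step 4: (3042, 161)  from 8·(359,19) + (170,9)
step 5: (3401, 180)  from 1·(3042,161) + (359,19)
fundamental: x₁=3401, y₁=180  (since 11566801 − 357·32400 = 1)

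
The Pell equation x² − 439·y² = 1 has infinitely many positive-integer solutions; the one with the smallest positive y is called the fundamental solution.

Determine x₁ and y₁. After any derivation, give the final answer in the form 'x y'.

[20; 1,19,1,40] for √439; ℓ=4 ⇒ convergent index 3
a_0=20:  p_0=20·1+0=20,  q_0=20·0+1=1
a_1=1:  p_1=1·20+1=21,  q_1=1·1+0=1
a_2=19:  p_2=19·21+20=419,  q_2=19·1+1=20
a_3=1:  p_3=1·419+21=440,  q_3=1·20+1=21
fundamental: x₁=440, y₁=21  (since 193600 − 439·441 = 1)

440 21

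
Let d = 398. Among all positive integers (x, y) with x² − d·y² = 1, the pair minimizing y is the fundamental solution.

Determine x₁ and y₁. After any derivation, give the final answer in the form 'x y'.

√398 = [19; 1,18,1,38, …], period ℓ=4 (even) → k=3
k=0  a_k=19  p_k/q_k = 19/1
k=1  a_k=1  p_k/q_k = 20/1
k=2  a_k=18  p_k/q_k = 379/19
k=3  a_k=1  p_k/q_k = 399/20
(x₁, y₁) = (399, 20);  399² − 398·20² = 1 ✓

399 20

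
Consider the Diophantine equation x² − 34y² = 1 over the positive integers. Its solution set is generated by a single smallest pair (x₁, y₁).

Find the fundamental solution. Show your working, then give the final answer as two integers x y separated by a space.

d=34: √d = [5; 1,4,1,10] (ℓ=4, even), read p_3/q_3
a_0=5:  p_0=5·1+0=5,  q_0=5·0+1=1
a_1=1:  p_1=1·5+1=6,  q_1=1·1+0=1
a_2=4:  p_2=4·6+5=29,  q_2=4·1+1=5
a_3=1:  p_3=1·29+6=35,  q_3=1·5+1=6
fundamental: x₁=35, y₁=6  (since 1225 − 34·36 = 1)

35 6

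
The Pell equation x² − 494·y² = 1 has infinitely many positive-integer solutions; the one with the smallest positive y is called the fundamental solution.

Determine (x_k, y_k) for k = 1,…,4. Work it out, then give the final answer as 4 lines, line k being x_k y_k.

√494 → a₀=22, period (4,2,2,1,2,1,2,2,4,44); ℓ=10 even so k=9
k=0  a_k=22  p_k/q_k = 22/1
k=1  a_k=4  p_k/q_k = 89/4
k=2  a_k=2  p_k/q_k = 200/9
k=3  a_k=2  p_k/q_k = 489/22
k=4  a_k=1  p_k/q_k = 689/31
k=5  a_k=2  p_k/q_k = 1867/84
k=6  a_k=1  p_k/q_k = 2556/115
k=7  a_k=2  p_k/q_k = 6979/314
k=8  a_k=2  p_k/q_k = 16514/743
k=9  a_k=4  p_k/q_k = 73035/3286
→ (73035, 3286).  Check: 73035²=5334111225, 494·3286²=5334111224, difference 1.
(73035+3286√494)^2 = 10668222449 + 479986020√494
(73035+3286√494)^3 = 1558307253052395 + 70111557938114√494
(73035+3286√494)^4 = 227621940442695115201 + 10241195267540325960√494

73035 3286
10668222449 479986020
1558307253052395 70111557938114
227621940442695115201 10241195267540325960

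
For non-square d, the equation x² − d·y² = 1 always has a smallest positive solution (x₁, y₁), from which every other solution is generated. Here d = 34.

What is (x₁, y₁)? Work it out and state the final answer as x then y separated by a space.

d=34: √d = [5; 1,4,1,10] (ℓ=4, even), read p_3/q_3
i=0: a=5 ⇒ p=5, q=1
i=1: a=1 ⇒ p=6, q=1
i=2: a=4 ⇒ p=29, q=5
i=3: a=1 ⇒ p=35, q=6
→ (35, 6).  Check: 35²=1225, 34·6²=1224, difference 1.

35 6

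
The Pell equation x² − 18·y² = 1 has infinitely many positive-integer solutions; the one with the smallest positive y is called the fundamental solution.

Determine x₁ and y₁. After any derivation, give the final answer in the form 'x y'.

√18 = [4; 4,8, …], period ℓ=2 (even) → k=1
k=0  a_k=4  p_k/q_k = 4/1
k=1  a_k=4  p_k/q_k = 17/4
fundamental: x₁=17, y₁=4  (since 289 − 18·16 = 1)

17 4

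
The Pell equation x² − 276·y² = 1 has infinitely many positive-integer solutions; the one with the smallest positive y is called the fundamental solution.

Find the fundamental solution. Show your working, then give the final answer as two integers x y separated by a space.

7775 468

d=276: √d = [16; 1,1,1,1,2,2,2,1,1,1,1,32] (ℓ=12, even), read p_11/q_11
step 0: (16, 1)  from 16·(1,0) + (0,1)
step 1: (17, 1)  from 1·(16,1) + (1,0)
step 2: (33, 2)  from 1·(17,1) + (16,1)
step 3: (50, 3)  from 1·(33,2) + (17,1)
step 4: (83, 5)  from 1·(50,3) + (33,2)
step 5: (216, 13)  from 2·(83,5) + (50,3)
step 6: (515, 31)  from 2·(216,13) + (83,5)
step 7: (1246, 75)  from 2·(515,31) + (216,13)
step 8: (1761, 106)  from 1·(1246,75) + (515,31)
step 9: (3007, 181)  from 1·(1761,106) + (1246,75)
step 10: (4768, 287)  from 1·(3007,181) + (1761,106)
step 11: (7775, 468)  from 1·(4768,287) + (3007,181)
→ (7775, 468).  Check: 7775²=60450625, 276·468²=60450624, difference 1.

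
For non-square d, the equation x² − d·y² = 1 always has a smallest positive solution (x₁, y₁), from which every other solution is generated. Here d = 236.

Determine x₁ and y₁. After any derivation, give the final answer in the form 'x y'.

d=236: √d = [15; 2,1,3,5,1,6,1,5,3,1,2,30] (ℓ=12, even), read p_11/q_11
k=0  a_k=15  p_k/q_k = 15/1
k=1  a_k=2  p_k/q_k = 31/2
…
k=4  a_k=5  p_k/q_k = 891/58
k=5  a_k=1  p_k/q_k = 1060/69
…
k=7  a_k=1  p_k/q_k = 8311/541
…
k=9  a_k=3  p_k/q_k = 154729/10072
k=10  a_k=1  p_k/q_k = 203535/13249
k=11  a_k=2  p_k/q_k = 561799/36570
fundamental: x₁=561799, y₁=36570  (since 315618116401 − 236·1337364900 = 1)

561799 36570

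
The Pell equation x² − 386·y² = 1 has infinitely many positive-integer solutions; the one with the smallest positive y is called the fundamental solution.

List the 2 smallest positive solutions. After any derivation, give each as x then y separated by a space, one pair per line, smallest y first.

111555 5678
24889036049 1266818580

d=386: √d = [19; 1,1,1,4,1,18,1,4,1,1,1,38] (ℓ=12, even), read p_11/q_11
step 0: (19, 1)  from 19·(1,0) + (0,1)
…
step 3: (59, 3)  from 1·(39,2) + (20,1)
step 4: (275, 14)  from 4·(59,3) + (39,2)
step 5: (334, 17)  from 1·(275,14) + (59,3)
…
step 8: (32771, 1668)  from 4·(6621,337) + (6287,320)
…
step 10: (72163, 3673)  from 1·(39392,2005) + (32771,1668)
step 11: (111555, 5678)  from 1·(72163,3673) + (39392,2005)
fundamental: x₁=111555, y₁=5678  (since 12444518025 − 386·32239684 = 1)
(111555+5678√386)^2 = 24889036049 + 1266818580√386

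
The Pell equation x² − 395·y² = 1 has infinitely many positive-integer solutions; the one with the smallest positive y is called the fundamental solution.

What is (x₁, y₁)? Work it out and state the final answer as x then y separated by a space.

159 8

√395 → a₀=19, period (1,6,1,38); ℓ=4 even so k=3
step 0: (19, 1)  from 19·(1,0) + (0,1)
…
step 2: (139, 7)  from 6·(20,1) + (19,1)
step 3: (159, 8)  from 1·(139,7) + (20,1)
(x₁, y₁) = (159, 8);  159² − 395·8² = 1 ✓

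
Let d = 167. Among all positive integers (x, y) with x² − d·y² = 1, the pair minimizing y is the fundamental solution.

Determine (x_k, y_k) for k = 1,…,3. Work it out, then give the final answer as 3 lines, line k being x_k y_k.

168 13
56447 4368
18966024 1467635

√167 → a₀=12, period (1,11,1,24); ℓ=4 even so k=3
i=0: a=12 ⇒ p=12, q=1
i=1: a=1 ⇒ p=13, q=1
i=2: a=11 ⇒ p=155, q=12
i=3: a=1 ⇒ p=168, q=13
→ (168, 13).  Check: 168²=28224, 167·13²=28223, difference 1.
(168+13√167)^2 = 56447 + 4368√167
(168+13√167)^3 = 18966024 + 1467635√167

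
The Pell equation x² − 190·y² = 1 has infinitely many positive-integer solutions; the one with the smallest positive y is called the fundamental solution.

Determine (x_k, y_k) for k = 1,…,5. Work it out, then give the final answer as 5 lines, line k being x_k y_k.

√190 = [13; 1,3,1,1,1,…,3,1,26, …], period ℓ=14 (even) → k=13
a_0=13:  p_0=13·1+0=13,  q_0=13·0+1=1
…
a_4=1:  p_4=1·69+55=124,  q_4=1·5+4=9
…
a_6=2:  p_6=2·193+124=510,  q_6=2·14+9=37
…
a_8=2:  p_8=2·1213+510=2936,  q_8=2·88+37=213
…
a_10=1:  p_10=1·4149+2936=7085,  q_10=1·301+213=514
a_11=1:  p_11=1·7085+4149=11234,  q_11=1·514+301=815
a_12=3:  p_12=3·11234+7085=40787,  q_12=3·815+514=2959
a_13=1:  p_13=1·40787+11234=52021,  q_13=1·2959+815=3774
fundamental: x₁=52021, y₁=3774  (since 2706184441 − 190·14243076 = 1)
(x_2, y_2) = (52021·52021 + 190·3774·3774, 52021·3774 + 3774·52021) = (5412368881, 392654508)
(x_3, y_3) = (52021·5412368881 + 190·3774·392654508, 52021·392654508 + 3774·5412368881) = (563113683064981, 40852560317562)
(x_4, y_4) = (52021·563113683064981 + 190·3774·40852560317562, 52021·40852560317562 + 3774·563113683064981) = (58587473808034384321, 4250382080167131096)
(x_5, y_5) = (52021·58587473808034384321 + 190·3774·4250382080167131096, 52021·4250382080167131096 + 3774·58587473808034384321) = (6095557949372399730460501, 442218252343896093172470)

52021 3774
5412368881 392654508
563113683064981 40852560317562
58587473808034384321 4250382080167131096
6095557949372399730460501 442218252343896093172470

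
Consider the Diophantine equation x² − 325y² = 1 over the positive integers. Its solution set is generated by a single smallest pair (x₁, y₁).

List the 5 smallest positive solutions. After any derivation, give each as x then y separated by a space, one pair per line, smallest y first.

√325 = [18; 36, …], period ℓ=1 (odd) → k=1
a_0=18:  p_0=18·1+0=18,  q_0=18·0+1=1
a_1=36:  p_1=36·18+1=649,  q_1=36·1+0=36
(x₁, y₁) = (649, 36);  649² − 325·36² = 1 ✓
n=2: (649,36)∘(649,36) = (649·649+325·36·36, 649·36+36·649) = (842401,46728)
n=3: (842401,46728)∘(649,36) = (649·842401+325·36·46728, 649·46728+36·842401) = (1093435849,60652908)
n=4: (1093435849,60652908)∘(649,36) = (649·1093435849+325·36·60652908, 649·60652908+36·1093435849) = (1419278889601,78727427856)
n=5: (1419278889601,78727427856)∘(649,36) = (649·1419278889601+325·36·78727427856, 649·78727427856+36·1419278889601) = (1842222905266249,102188140704180)

649 36
842401 46728
1093435849 60652908
1419278889601 78727427856
1842222905266249 102188140704180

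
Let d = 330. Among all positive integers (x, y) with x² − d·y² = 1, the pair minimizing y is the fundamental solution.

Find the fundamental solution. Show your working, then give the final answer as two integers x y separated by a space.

109 6

√330 → a₀=18, period (6,36); ℓ=2 even so k=1
i=0: a=18 ⇒ p=18, q=1
i=1: a=6 ⇒ p=109, q=6
→ (109, 6).  Check: 109²=11881, 330·6²=11880, difference 1.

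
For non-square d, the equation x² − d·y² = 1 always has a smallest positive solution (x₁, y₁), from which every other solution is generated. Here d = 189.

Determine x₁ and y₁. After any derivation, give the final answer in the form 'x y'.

√189 → a₀=13, period (1,2,1,26); ℓ=4 even so k=3
i=0: a=13 ⇒ p=13, q=1
i=1: a=1 ⇒ p=14, q=1
i=2: a=2 ⇒ p=41, q=3
i=3: a=1 ⇒ p=55, q=4
fundamental: x₁=55, y₁=4  (since 3025 − 189·16 = 1)

55 4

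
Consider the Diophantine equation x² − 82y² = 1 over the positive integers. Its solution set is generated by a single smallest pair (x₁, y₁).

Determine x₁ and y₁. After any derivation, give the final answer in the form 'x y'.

163 18

√82 = [9; 18, …], period ℓ=1 (odd) → k=1
i=0: a=9 ⇒ p=9, q=1
i=1: a=18 ⇒ p=163, q=18
fundamental: x₁=163, y₁=18  (since 26569 − 82·324 = 1)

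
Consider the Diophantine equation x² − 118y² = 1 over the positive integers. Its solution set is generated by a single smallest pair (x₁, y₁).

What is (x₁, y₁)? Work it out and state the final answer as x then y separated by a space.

306917 28254

[10; 1,6,3,2,10,2,3,6,1,20] for √118; ℓ=10 ⇒ convergent index 9
k=0  a_k=10  p_k/q_k = 10/1
k=1  a_k=1  p_k/q_k = 11/1
k=2  a_k=6  p_k/q_k = 76/7
k=3  a_k=3  p_k/q_k = 239/22
k=4  a_k=2  p_k/q_k = 554/51
…
k=6  a_k=2  p_k/q_k = 12112/1115
k=7  a_k=3  p_k/q_k = 42115/3877
k=8  a_k=6  p_k/q_k = 264802/24377
k=9  a_k=1  p_k/q_k = 306917/28254
(x₁, y₁) = (306917, 28254);  306917² − 118·28254² = 1 ✓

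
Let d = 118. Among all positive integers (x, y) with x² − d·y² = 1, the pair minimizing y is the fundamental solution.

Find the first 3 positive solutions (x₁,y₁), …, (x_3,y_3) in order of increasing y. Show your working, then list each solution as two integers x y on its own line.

306917 28254
188396089777 17343265836
115643925371868101 10645886241146970

[10; 1,6,3,2,10,2,3,6,1,20] for √118; ℓ=10 ⇒ convergent index 9
a_0=10:  p_0=10·1+0=10,  q_0=10·0+1=1
a_1=1:  p_1=1·10+1=11,  q_1=1·1+0=1
…
a_3=3:  p_3=3·76+11=239,  q_3=3·7+1=22
…
a_5=10:  p_5=10·554+239=5779,  q_5=10·51+22=532
…
a_7=3:  p_7=3·12112+5779=42115,  q_7=3·1115+532=3877
a_8=6:  p_8=6·42115+12112=264802,  q_8=6·3877+1115=24377
a_9=1:  p_9=1·264802+42115=306917,  q_9=1·24377+3877=28254
→ (306917, 28254).  Check: 306917²=94198044889, 118·28254²=94198044888, difference 1.
k=2:  x_2 = 306917·306917+118·28254·28254 = 188396089777,  y_2 = 306917·28254+28254·306917 = 17343265836
k=3:  x_3 = 306917·188396089777+118·28254·17343265836 = 115643925371868101,  y_3 = 306917·17343265836+28254·188396089777 = 10645886241146970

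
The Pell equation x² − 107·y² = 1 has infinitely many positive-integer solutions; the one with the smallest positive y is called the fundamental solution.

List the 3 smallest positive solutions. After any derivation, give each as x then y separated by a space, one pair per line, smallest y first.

962 93
1850887 178932
3561105626 344265075

d=107: √d = [10; 2,1,9,1,2,20] (ℓ=6, even), read p_5/q_5
k=0  a_k=10  p_k/q_k = 10/1
…
k=4  a_k=1  p_k/q_k = 331/32
k=5  a_k=2  p_k/q_k = 962/93
→ (962, 93).  Check: 962²=925444, 107·93²=925443, difference 1.
k=2:  x_2 = 962·962+107·93·93 = 1850887,  y_2 = 962·93+93·962 = 178932
k=3:  x_3 = 962·1850887+107·93·178932 = 3561105626,  y_3 = 962·178932+93·1850887 = 344265075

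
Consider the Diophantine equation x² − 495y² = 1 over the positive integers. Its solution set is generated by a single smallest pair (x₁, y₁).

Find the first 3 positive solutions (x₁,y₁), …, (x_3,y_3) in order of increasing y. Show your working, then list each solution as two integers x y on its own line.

89 4
15841 712
2819609 126732

√495 = [22; 4,44, …], period ℓ=2 (even) → k=1
step 0: (22, 1)  from 22·(1,0) + (0,1)
step 1: (89, 4)  from 4·(22,1) + (1,0)
→ (89, 4).  Check: 89²=7921, 495·4²=7920, difference 1.
(89+4√495)^2 = 15841 + 712√495
(89+4√495)^3 = 2819609 + 126732√495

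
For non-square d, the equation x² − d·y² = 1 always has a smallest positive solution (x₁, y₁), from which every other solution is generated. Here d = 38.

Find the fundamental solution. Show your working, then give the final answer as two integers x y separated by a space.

37 6

√38 → a₀=6, period (6,12); ℓ=2 even so k=1
a_0=6:  p_0=6·1+0=6,  q_0=6·0+1=1
a_1=6:  p_1=6·6+1=37,  q_1=6·1+0=6
→ (37, 6).  Check: 37²=1369, 38·6²=1368, difference 1.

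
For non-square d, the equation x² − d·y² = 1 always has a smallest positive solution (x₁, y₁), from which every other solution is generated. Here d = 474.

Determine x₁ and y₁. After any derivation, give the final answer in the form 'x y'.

193549 8890

√474 → a₀=21, period (1,3,2,1,1,…,3,1,42); ℓ=14 even so k=13
k=0  a_k=21  p_k/q_k = 21/1
k=1  a_k=1  p_k/q_k = 22/1
…
k=3  a_k=2  p_k/q_k = 196/9
k=4  a_k=1  p_k/q_k = 283/13
…
k=9  a_k=1  p_k/q_k = 10864/499
…
k=11  a_k=2  p_k/q_k = 44218/2031
k=12  a_k=3  p_k/q_k = 149331/6859
k=13  a_k=1  p_k/q_k = 193549/8890
→ (193549, 8890).  Check: 193549²=37461215401, 474·8890²=37461215400, difference 1.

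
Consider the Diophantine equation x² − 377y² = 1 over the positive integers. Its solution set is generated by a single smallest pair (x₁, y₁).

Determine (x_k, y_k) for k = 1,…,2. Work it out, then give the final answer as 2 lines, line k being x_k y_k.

233 12
108577 5592

√377 = [19; 2,2,2,38, …], period ℓ=4 (even) → k=3
k=0  a_k=19  p_k/q_k = 19/1
k=1  a_k=2  p_k/q_k = 39/2
k=2  a_k=2  p_k/q_k = 97/5
k=3  a_k=2  p_k/q_k = 233/12
fundamental: x₁=233, y₁=12  (since 54289 − 377·144 = 1)
n=2: (233,12)∘(233,12) = (233·233+377·12·12, 233·12+12·233) = (108577,5592)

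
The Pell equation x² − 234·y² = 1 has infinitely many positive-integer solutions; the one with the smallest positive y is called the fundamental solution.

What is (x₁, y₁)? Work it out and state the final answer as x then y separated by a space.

√234 = [15; 3,2,1,2,1,2,3,30, …], period ℓ=8 (even) → k=7
step 0: (15, 1)  from 15·(1,0) + (0,1)
…
step 3: (153, 10)  from 1·(107,7) + (46,3)
step 4: (413, 27)  from 2·(153,10) + (107,7)
…
step 6: (1545, 101)  from 2·(566,37) + (413,27)
step 7: (5201, 340)  from 3·(1545,101) + (566,37)
→ (5201, 340).  Check: 5201²=27050401, 234·340²=27050400, difference 1.

5201 340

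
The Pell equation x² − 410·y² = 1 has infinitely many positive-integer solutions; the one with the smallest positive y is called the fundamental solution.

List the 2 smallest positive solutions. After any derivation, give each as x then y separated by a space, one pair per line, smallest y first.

81 4
13121 648

√410 → a₀=20, period (4,40); ℓ=2 even so k=1
step 0: (20, 1)  from 20·(1,0) + (0,1)
step 1: (81, 4)  from 4·(20,1) + (1,0)
→ (81, 4).  Check: 81²=6561, 410·4²=6560, difference 1.
k=2:  x_2 = 81·81+410·4·4 = 13121,  y_2 = 81·4+4·81 = 648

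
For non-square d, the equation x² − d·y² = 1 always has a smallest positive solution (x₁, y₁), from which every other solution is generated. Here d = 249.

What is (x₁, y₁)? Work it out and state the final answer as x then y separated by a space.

8553815 542076

√249 → a₀=15, period (1,3,1,1,5,…,3,1,30); ℓ=16 even so k=15
i=0: a=15 ⇒ p=15, q=1
…
i=2: a=3 ⇒ p=63, q=4
…
i=4: a=1 ⇒ p=142, q=9
i=5: a=5 ⇒ p=789, q=50
i=6: a=1 ⇒ p=931, q=59
i=7: a=3 ⇒ p=3582, q=227
i=8: a=10 ⇒ p=36751, q=2329
i=9: a=3 ⇒ p=113835, q=7214
i=10: a=1 ⇒ p=150586, q=9543
i=11: a=5 ⇒ p=866765, q=54929
…
i=14: a=3 ⇒ p=6669699, q=422675
i=15: a=1 ⇒ p=8553815, q=542076
(x₁, y₁) = (8553815, 542076);  8553815² − 249·542076² = 1 ✓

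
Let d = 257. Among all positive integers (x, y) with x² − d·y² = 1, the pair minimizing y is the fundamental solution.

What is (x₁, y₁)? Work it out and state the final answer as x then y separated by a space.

[16; 32] for √257; ℓ=1 ⇒ convergent index 1
i=0: a=16 ⇒ p=16, q=1
i=1: a=32 ⇒ p=513, q=32
(x₁, y₁) = (513, 32);  513² − 257·32² = 1 ✓

513 32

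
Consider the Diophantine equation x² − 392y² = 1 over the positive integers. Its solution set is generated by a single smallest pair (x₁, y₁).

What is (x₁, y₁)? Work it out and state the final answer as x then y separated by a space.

d=392: √d = [19; 1,3,1,38] (ℓ=4, even), read p_3/q_3
i=0: a=19 ⇒ p=19, q=1
i=1: a=1 ⇒ p=20, q=1
i=2: a=3 ⇒ p=79, q=4
i=3: a=1 ⇒ p=99, q=5
(x₁, y₁) = (99, 5);  99² − 392·5² = 1 ✓

99 5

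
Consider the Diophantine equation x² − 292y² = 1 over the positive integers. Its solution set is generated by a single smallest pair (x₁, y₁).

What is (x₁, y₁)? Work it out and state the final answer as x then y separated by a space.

2281249 133500

d=292: √d = [17; 11,2,1,3,8,3,1,2,11,34] (ℓ=10, even), read p_9/q_9
step 0: (17, 1)  from 17·(1,0) + (0,1)
step 1: (188, 11)  from 11·(17,1) + (1,0)
step 2: (393, 23)  from 2·(188,11) + (17,1)
step 3: (581, 34)  from 1·(393,23) + (188,11)
…
step 5: (17669, 1034)  from 8·(2136,125) + (581,34)
…
step 8: (200767, 11749)  from 2·(72812,4261) + (55143,3227)
step 9: (2281249, 133500)  from 11·(200767,11749) + (72812,4261)
(x₁, y₁) = (2281249, 133500);  2281249² − 292·133500² = 1 ✓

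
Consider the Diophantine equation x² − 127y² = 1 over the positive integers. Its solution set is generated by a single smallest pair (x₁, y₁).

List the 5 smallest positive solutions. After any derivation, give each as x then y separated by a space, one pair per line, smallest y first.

d=127: √d = [11; 3,1,2,2,7,11,7,2,2,1,3,22] (ℓ=12, even), read p_11/q_11
i=0: a=11 ⇒ p=11, q=1
…
i=5: a=7 ⇒ p=2175, q=193
i=6: a=11 ⇒ p=24218, q=2149
…
i=9: a=2 ⇒ p=906941, q=80478
i=10: a=1 ⇒ p=1274561, q=113099
i=11: a=3 ⇒ p=4730624, q=419775
(x₁, y₁) = (4730624, 419775);  4730624² − 127·419775² = 1 ✓
k=2:  x_2 = 4730624·4730624+127·419775·419775 = 44757606858751,  y_2 = 4730624·419775+419775·4730624 = 3971595379200
k=3:  x_3 = 4730624·44757606858751+127·419775·3971595379200 = 423462818377139450624,  y_3 = 4730624·3971595379200+419775·44757606858751 = 37576248838264821825
k=4:  x_4 = 4730624·423462818377139450624+127·419775·37576248838264821825 = 4006486743445029115330560001,  y_4 = 4730624·37576248838264821825+419775·423462818377139450624 = 355518209168531397366758400
k=5:  x_5 = 4730624·4006486743445029115330560001+127·419775·355518209168531397366758400 = 37906364688445371364544653008890624,  y_5 = 4730624·355518209168531397366758400+419775·4006486743445029115330560001 = 3363645945459311770024609913661375

4730624 419775
44757606858751 3971595379200
423462818377139450624 37576248838264821825
4006486743445029115330560001 355518209168531397366758400
37906364688445371364544653008890624 3363645945459311770024609913661375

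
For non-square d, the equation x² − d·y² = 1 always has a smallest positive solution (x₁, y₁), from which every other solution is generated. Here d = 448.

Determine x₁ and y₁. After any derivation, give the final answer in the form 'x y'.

127 6

√448 = [21; 6,42, …], period ℓ=2 (even) → k=1
step 0: (21, 1)  from 21·(1,0) + (0,1)
step 1: (127, 6)  from 6·(21,1) + (1,0)
→ (127, 6).  Check: 127²=16129, 448·6²=16128, difference 1.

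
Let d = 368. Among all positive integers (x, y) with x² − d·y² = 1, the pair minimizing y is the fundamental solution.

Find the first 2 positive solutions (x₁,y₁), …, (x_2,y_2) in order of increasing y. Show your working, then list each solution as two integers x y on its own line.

1151 60
2649601 138120

√368 → a₀=19, period (5,2,5,38); ℓ=4 even so k=3
k=0  a_k=19  p_k/q_k = 19/1
k=1  a_k=5  p_k/q_k = 96/5
k=2  a_k=2  p_k/q_k = 211/11
k=3  a_k=5  p_k/q_k = 1151/60
(x₁, y₁) = (1151, 60);  1151² − 368·60² = 1 ✓
n=2: (1151,60)∘(1151,60) = (1151·1151+368·60·60, 1151·60+60·1151) = (2649601,138120)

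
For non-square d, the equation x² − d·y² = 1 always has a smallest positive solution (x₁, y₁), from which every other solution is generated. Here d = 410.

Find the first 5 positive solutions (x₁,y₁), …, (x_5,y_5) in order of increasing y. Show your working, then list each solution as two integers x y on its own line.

81 4
13121 648
2125521 104972
344321281 17004816
55777922001 2754675220

√410 → a₀=20, period (4,40); ℓ=2 even so k=1
a_0=20:  p_0=20·1+0=20,  q_0=20·0+1=1
a_1=4:  p_1=4·20+1=81,  q_1=4·1+0=4
→ (81, 4).  Check: 81²=6561, 410·4²=6560, difference 1.
k=2:  x_2 = 81·81+410·4·4 = 13121,  y_2 = 81·4+4·81 = 648
k=3:  x_3 = 81·13121+410·4·648 = 2125521,  y_3 = 81·648+4·13121 = 104972
k=4:  x_4 = 81·2125521+410·4·104972 = 344321281,  y_4 = 81·104972+4·2125521 = 17004816
k=5:  x_5 = 81·344321281+410·4·17004816 = 55777922001,  y_5 = 81·17004816+4·344321281 = 2754675220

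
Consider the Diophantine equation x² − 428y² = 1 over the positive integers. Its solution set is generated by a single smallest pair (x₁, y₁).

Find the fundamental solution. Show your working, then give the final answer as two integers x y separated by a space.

d=428: √d = [20; 1,2,4,1,5,10,5,1,4,2,1,40] (ℓ=12, even), read p_11/q_11
k=0  a_k=20  p_k/q_k = 20/1
…
k=2  a_k=2  p_k/q_k = 62/3
…
k=5  a_k=5  p_k/q_k = 1924/93
…
k=10  a_k=2  p_k/q_k = 1273708/61567
k=11  a_k=1  p_k/q_k = 1850887/89466
fundamental: x₁=1850887, y₁=89466  (since 3425782686769 − 428·8004165156 = 1)

1850887 89466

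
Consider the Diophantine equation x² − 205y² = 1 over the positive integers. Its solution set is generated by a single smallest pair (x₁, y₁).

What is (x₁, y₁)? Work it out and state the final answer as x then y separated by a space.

√205 = [14; 3,6,1,4,1,6,3,28, …], period ℓ=8 (even) → k=7
step 0: (14, 1)  from 14·(1,0) + (0,1)
…
step 6: (12614, 881)  from 6·(1847,129) + (1532,107)
step 7: (39689, 2772)  from 3·(12614,881) + (1847,129)
→ (39689, 2772).  Check: 39689²=1575216721, 205·2772²=1575216720, difference 1.

39689 2772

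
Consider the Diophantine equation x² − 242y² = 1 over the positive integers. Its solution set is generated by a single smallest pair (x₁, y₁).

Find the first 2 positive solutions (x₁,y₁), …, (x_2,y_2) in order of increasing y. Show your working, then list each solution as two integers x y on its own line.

√242 → a₀=15, period (1,1,3,1,14,1,3,1,1,30); ℓ=10 even so k=9
k=0  a_k=15  p_k/q_k = 15/1
k=1  a_k=1  p_k/q_k = 16/1
k=2  a_k=1  p_k/q_k = 31/2
k=3  a_k=3  p_k/q_k = 109/7
k=4  a_k=1  p_k/q_k = 140/9
k=5  a_k=14  p_k/q_k = 2069/133
k=6  a_k=1  p_k/q_k = 2209/142
k=7  a_k=3  p_k/q_k = 8696/559
k=8  a_k=1  p_k/q_k = 10905/701
k=9  a_k=1  p_k/q_k = 19601/1260
→ (19601, 1260).  Check: 19601²=384199201, 242·1260²=384199200, difference 1.
(x_2, y_2) = (19601·19601 + 242·1260·1260, 19601·1260 + 1260·19601) = (768398401, 49394520)

19601 1260
768398401 49394520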